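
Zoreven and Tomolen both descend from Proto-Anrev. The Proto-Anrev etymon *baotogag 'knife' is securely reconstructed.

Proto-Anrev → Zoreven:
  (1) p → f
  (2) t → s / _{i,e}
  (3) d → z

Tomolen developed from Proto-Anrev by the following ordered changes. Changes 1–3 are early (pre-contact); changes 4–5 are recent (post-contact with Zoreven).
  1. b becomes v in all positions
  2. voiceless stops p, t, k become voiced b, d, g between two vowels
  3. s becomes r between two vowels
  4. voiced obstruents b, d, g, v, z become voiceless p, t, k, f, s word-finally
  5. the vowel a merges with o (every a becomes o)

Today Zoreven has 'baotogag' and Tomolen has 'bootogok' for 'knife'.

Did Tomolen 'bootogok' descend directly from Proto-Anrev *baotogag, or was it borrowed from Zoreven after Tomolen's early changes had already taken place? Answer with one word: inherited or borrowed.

borrowed

If inherited, *baotogag would pass through all of Tomolen's changes:
Tomolen: start from *baotogag.
  rule 1 (unconditioned shift): baotogag → vaotogag
  rule 2 (intervocalic voicing): vaotogag → vaodogag
  rule 3: no change — vaodogag
  rule 4 (final devoicing): vaodogag → vaodogak
  rule 5 (vowel merger): vaodogak → voodogok
  ⇒ Tomolen voodogok
If borrowed from Zoreven 'baotogag' after the early changes, it would undergo only the recent ones:
  rule 4 (final devoicing): baotogag → baotogak
  rule 5 (vowel merger): baotogak → bootogok
  ⇒ as a loan: bootogok
Tomolen 'bootogok' matches the loan outcome 'bootogok', not the inherited 'voodogok' — it skipped the early Tomolen changes, so it was borrowed from Zoreven.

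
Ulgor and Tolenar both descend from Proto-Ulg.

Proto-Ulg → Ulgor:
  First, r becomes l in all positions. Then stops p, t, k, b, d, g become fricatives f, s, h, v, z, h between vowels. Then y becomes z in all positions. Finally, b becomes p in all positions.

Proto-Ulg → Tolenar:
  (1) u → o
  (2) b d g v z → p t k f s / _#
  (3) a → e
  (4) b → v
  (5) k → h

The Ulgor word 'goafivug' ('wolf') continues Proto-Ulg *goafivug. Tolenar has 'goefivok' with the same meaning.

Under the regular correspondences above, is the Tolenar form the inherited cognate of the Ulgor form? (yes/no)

no

Derive the expected Tolenar reflex of *goafivug:
Tolenar: *goafivug
  goafivug → goafivog   [vowel merger]
  goafivog → goafivok   [final devoicing]
  goafivok → goefivok   [vowel merger]
  goefivok (rule 4 does not apply)
  goefivok → goefivoh   [unconditioned shift]
  giving Tolenar goefivoh.
The regular Tolenar reflex would be 'goefivoh', but the attested form is 'goefivok'. The correspondence is irregular, so they are not cognates (the Tolenar form has a different source).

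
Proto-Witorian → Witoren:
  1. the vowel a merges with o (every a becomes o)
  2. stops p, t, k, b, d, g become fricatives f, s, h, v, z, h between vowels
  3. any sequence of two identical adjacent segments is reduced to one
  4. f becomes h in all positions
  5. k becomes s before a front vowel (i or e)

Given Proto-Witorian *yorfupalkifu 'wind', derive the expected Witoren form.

Witoren: *yorfupalkifu > yorfupolkifu > yorfufolkifu > yorhuholkihu > yorhuholsihu  (by vowel merger, intervocalic lenition, unconditioned shift, palatalisation)

yorhuholsihu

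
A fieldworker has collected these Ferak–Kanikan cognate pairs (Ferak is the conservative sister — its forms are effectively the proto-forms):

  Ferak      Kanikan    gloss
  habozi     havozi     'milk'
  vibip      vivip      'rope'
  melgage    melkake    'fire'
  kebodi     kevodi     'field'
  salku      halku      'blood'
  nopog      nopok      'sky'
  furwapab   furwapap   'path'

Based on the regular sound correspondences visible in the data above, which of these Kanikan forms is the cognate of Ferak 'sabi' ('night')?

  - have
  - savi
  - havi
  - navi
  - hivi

salku ~ halku — Ferak s corresponds to Kanikan h word-initially before a back vowel.
vibip ~ vivip — Ferak b corresponds to Kanikan v between vowels (before a front vowel).
Applying these to Ferak 'sabi':
  sabi → habi   (s→h word-initially before a back vowel)
  habi → havi   (b→v between vowels (before a front vowel))
So the Kanikan cognate is 'havi'.

havi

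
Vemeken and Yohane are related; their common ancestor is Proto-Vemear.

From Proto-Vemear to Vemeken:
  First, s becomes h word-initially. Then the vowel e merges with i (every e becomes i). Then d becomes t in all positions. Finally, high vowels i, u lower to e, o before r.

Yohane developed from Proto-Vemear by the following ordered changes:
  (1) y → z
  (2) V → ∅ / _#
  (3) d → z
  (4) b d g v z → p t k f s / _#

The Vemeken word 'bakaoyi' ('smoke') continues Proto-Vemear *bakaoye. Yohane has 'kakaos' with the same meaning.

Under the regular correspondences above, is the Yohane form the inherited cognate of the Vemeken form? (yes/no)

no

Derive the expected Yohane reflex of *bakaoye:
Yohane: start from *bakaoye.
  rule 1 (unconditioned shift): bakaoye → bakaoze
  rule 2 (apocope): bakaoze → bakaoz
  rule 3: no change — bakaoz
  rule 4 (final devoicing): bakaoz → bakaos
  ⇒ Yohane bakaos
The regular Yohane reflex would be 'bakaos', but the attested form is 'kakaos'. The correspondence is irregular, so they are not cognates (the Yohane form has a different source).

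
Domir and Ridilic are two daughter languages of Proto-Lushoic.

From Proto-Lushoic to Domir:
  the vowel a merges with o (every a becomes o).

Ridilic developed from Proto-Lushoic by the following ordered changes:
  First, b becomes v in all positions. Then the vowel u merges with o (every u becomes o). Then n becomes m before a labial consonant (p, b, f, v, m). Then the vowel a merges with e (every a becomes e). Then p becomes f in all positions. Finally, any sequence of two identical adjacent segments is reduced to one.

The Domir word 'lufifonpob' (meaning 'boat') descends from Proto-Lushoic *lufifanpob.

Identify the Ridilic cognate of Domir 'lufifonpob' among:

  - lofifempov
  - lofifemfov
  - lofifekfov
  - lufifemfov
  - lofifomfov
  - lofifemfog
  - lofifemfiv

Ridilic: *lufifanpob > lufifanpov > lofifanpov > lofifampov > lofifempov > lofifemfov  (by unconditioned shift, vowel merger, nasal place assimilation, vowel merger, unconditioned shift)
Only 'lofifemfov' matches the regular Ridilic development of *lufifanpob.

lofifemfov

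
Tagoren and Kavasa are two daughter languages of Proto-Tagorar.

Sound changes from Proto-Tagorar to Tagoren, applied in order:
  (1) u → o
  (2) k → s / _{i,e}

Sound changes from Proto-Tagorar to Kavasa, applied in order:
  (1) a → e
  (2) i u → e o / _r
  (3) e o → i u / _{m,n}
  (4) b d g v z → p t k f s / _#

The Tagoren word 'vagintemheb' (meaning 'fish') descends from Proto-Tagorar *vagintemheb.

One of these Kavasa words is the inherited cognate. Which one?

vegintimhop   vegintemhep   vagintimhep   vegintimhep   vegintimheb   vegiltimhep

vegintimhep

Kavasa: *vagintemheb > vegintemheb > vegintimheb > vegintimhep  (by vowel merger, pre-nasal raising, final devoicing)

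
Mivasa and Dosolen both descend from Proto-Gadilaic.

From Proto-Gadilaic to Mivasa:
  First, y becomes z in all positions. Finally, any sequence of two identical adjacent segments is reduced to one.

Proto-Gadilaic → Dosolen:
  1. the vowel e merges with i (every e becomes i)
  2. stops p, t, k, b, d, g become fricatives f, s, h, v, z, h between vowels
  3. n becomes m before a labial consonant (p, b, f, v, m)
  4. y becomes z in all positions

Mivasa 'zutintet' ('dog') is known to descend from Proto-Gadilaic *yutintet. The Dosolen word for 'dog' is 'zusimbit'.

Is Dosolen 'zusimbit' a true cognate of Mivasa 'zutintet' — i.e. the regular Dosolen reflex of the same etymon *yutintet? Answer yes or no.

no

Derive the expected Dosolen reflex of *yutintet:
Dosolen: *yutintet
  yutintet → yutintit   [vowel merger]
  yutintit → yusintit   [intervocalic lenition]
  yusintit (rule 3 does not apply)
  yusintit → zusintit   [unconditioned shift]
  giving Dosolen zusintit.
The regular Dosolen reflex would be 'zusintit', but the attested form is 'zusimbit'. The correspondence is irregular, so they are not cognates (the Dosolen form has a different source).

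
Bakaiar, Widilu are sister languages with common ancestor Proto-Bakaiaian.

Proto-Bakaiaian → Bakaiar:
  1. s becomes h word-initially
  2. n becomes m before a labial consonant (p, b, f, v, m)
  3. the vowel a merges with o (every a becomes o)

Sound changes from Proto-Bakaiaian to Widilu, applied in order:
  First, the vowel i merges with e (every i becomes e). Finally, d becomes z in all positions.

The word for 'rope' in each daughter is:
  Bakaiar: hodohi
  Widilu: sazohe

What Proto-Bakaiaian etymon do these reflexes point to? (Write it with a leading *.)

*sadohi

Position 6: Bakaiar has i, Widilu has e. Bakaiar preserves i here (none of its changes turn any other segment into i), so the proto-segment is *i.
Position 3: Bakaiar has d, Widilu has z. Bakaiar preserves d here (none of its changes turn any other segment into d), so the proto-segment is *d.
Verify the candidate proto-form against each daughter:
Bakaiar: *sadohi
  sadohi → hadohi   [debuccalisation]
  hadohi (rule 2 does not apply)
  hadohi → hodohi   [vowel merger]
  giving Bakaiar hodohi.
Widilu: start from *sadohi.
  rule 1 (vowel merger): sadohi → sadohe
  rule 2 (unconditioned shift): sadohe → sazohe
  ⇒ Widilu sazohe
Only *sadohi yields all of Bakaiar hodohi, Widilu sazohe.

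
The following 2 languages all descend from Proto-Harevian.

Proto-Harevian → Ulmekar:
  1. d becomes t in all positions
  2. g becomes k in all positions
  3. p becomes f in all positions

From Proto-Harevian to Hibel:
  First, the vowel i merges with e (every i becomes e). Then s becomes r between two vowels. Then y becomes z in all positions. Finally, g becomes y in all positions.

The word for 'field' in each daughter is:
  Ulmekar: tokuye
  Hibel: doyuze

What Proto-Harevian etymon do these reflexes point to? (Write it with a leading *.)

*doguye

Position 1: Ulmekar has t, Hibel has d. Hibel preserves d here (none of its changes turn any other segment into d), so the proto-segment is *d.
Position 3: Ulmekar has k, Hibel has y. In Hibel, y can only continue *g, so the proto-segment is *g.
Position 5: Ulmekar has y, Hibel has z. Ulmekar preserves y here (none of its changes turn any other segment into y), so the proto-segment is *y.
Verify the candidate proto-form against each daughter:
Ulmekar: start from *doguye.
  rule 1 (unconditioned shift): doguye → toguye
  rule 2 (unconditioned shift): toguye → tokuye
  rule 3: no change — tokuye
  ⇒ Ulmekar tokuye
Hibel: *doguye
  doguye (rule 1 does not apply)
  doguye (rule 2 does not apply)
  doguye → doguze   [unconditioned shift]
  doguze → doyuze   [unconditioned shift]
  giving Hibel doyuze.
Only *doguye yields all of Ulmekar tokuye, Hibel doyuze.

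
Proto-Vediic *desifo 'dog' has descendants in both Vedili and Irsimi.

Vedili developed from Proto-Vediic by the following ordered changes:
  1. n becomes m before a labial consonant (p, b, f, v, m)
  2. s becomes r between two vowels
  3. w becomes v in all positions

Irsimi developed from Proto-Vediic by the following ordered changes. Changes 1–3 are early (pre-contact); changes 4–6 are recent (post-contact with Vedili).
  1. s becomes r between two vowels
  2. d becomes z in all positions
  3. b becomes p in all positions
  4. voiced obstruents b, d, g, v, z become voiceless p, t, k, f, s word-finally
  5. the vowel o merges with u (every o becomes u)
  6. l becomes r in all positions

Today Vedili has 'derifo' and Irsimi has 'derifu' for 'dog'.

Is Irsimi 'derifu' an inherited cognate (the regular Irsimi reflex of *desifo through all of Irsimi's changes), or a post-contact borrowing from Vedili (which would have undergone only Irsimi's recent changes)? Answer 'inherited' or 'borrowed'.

If inherited, *desifo would pass through all of Irsimi's changes:
Irsimi: *desifo > derifo > zerifo > zerifu  (by rhotacism, unconditioned shift, vowel merger)
If borrowed from Vedili 'derifo' after the early changes, it would undergo only the recent ones:
  rule 4 (final devoicing): no change (derifo)
  rule 5 (vowel merger): derifo → derifu
  rule 6 (unconditioned shift): no change (derifu)
  ⇒ as a loan: derifu
Irsimi 'derifu' matches the loan outcome 'derifu', not the inherited 'zerifu' — it skipped the early Irsimi changes, so it was borrowed from Vedili.

borrowed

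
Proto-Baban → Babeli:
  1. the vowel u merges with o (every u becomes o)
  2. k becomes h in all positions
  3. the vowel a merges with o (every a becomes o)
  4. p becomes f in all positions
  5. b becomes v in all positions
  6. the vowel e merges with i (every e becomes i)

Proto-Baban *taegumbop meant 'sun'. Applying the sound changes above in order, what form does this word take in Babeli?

Babeli: start from *taegumbop.
  rule 1 (vowel merger): taegumbop → taegombop
  rule 2: no change — taegombop
  rule 3 (vowel merger): taegombop → toegombop
  rule 4 (unconditioned shift): toegombop → toegombof
  rule 5 (unconditioned shift): toegombof → toegomvof
  rule 6 (vowel merger): toegomvof → toigomvof
  ⇒ Babeli toigomvof

toigomvof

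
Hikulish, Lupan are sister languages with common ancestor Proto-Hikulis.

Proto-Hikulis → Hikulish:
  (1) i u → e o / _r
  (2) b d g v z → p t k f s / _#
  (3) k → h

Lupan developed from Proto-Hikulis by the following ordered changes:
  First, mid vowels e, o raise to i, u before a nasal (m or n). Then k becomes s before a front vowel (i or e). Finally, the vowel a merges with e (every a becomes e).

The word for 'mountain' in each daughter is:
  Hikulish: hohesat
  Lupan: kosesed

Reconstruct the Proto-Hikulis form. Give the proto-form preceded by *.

*kokesad

Position 7: Hikulish has t, Lupan has d. Lupan preserves d here (none of its changes turn any other segment into d), so the proto-segment is *d.
Position 3: Hikulish has h, Lupan has s. Taking the neighbouring segments as reconstructed: Hikulish h could go back to *k or *h; Lupan s could go back to *k or *s — the one source consistent with every daughter is *k.
Verify the candidate proto-form against each daughter:
Hikulish: *kokesad > kokesat > hohesat  (by final devoicing, unconditioned shift)
Lupan: start from *kokesad.
  rule 1: no change — kokesad
  rule 2 (palatalisation): kokesad → kosesad
  rule 3 (vowel merger): kosesad → kosesed
  ⇒ Lupan kosesed
Only *kokesad yields all of Hikulish hohesat, Lupan kosesed.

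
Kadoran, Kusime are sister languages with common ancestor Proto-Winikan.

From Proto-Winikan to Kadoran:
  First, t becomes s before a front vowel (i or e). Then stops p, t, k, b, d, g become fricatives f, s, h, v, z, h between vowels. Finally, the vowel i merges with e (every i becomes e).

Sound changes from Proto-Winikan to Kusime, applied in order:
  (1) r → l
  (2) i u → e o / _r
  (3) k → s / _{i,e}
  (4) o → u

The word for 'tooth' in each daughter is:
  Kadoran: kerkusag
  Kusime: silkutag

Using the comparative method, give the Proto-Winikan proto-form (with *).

Position 3: Kadoran has r, Kusime has l. Kadoran preserves r here (none of its changes turn any other segment into r), so the proto-segment is *r.
Position 2: Kadoran has e, Kusime has i. Kusime preserves i here (none of its changes turn any other segment into i), so the proto-segment is *i.
Position 6: Kadoran has s, Kusime has t. Kusime preserves t here (none of its changes turn any other segment into t), so the proto-segment is *t.
Verify the candidate proto-form against each daughter:
Kadoran: *kirkutag > kirkusag > kerkusag  (by intervocalic lenition, vowel merger)
Kusime: start from *kirkutag.
  rule 1 (unconditioned shift): kirkutag → kilkutag
  rule 2: no change — kilkutag
  rule 3 (palatalisation): kilkutag → silkutag
  rule 4: no change — silkutag
  ⇒ Kusime silkutag
*kirkutag is the unique common source.

*kirkutag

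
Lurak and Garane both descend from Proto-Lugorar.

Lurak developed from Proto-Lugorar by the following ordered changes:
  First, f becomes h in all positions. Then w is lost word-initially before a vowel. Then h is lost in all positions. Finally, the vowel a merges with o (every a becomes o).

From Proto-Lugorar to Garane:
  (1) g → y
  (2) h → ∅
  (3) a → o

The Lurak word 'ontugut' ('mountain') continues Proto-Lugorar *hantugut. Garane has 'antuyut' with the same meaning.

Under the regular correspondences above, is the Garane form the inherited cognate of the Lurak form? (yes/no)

Derive the expected Garane reflex of *hantugut:
Garane: start from *hantugut.
  rule 1 (unconditioned shift): hantugut → hantuyut
  rule 2 (h-loss): hantuyut → antuyut
  rule 3 (vowel merger): antuyut → ontuyut
  ⇒ Garane ontuyut
The regular Garane reflex would be 'ontuyut', but the attested form is 'antuyut'. The correspondence is irregular, so they are not cognates (the Garane form has a different source).

no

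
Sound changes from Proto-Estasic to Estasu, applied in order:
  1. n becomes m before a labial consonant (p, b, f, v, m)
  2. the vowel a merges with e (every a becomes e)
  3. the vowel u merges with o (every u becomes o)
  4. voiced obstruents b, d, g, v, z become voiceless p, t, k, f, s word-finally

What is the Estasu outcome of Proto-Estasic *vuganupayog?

vogenopeyok

Estasu: start from *vuganupayog.
  rule 1: no change — vuganupayog
  rule 2 (vowel merger): vuganupayog → vugenupeyog
  rule 3 (vowel merger): vugenupeyog → vogenopeyog
  rule 4 (final devoicing): vogenopeyog → vogenopeyok
  ⇒ Estasu vogenopeyok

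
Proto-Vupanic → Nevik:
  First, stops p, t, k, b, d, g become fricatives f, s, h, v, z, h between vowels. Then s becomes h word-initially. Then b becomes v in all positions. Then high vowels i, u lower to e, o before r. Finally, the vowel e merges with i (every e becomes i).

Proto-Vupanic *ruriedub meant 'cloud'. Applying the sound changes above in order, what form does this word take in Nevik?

Nevik: start from *ruriedub.
  rule 1 (intervocalic lenition): ruriedub → ruriezub
  rule 2: no change — ruriezub
  rule 3 (unconditioned shift): ruriezub → ruriezuv
  rule 4 (pre-rhotic lowering): ruriezuv → roriezuv
  rule 5 (vowel merger): roriezuv → roriizuv
  ⇒ Nevik roriizuv

roriizuv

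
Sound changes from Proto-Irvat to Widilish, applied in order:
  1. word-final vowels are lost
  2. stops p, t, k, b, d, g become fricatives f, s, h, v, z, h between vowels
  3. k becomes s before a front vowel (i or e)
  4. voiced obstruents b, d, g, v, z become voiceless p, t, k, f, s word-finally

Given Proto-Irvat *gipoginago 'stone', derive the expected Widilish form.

Widilish: start from *gipoginago.
  rule 1 (apocope): gipoginago → gipoginag
  rule 2 (intervocalic lenition): gipoginag → gifohinag
  rule 3: no change — gifohinag
  rule 4 (final devoicing): gifohinag → gifohinak
  ⇒ Widilish gifohinak

gifohinak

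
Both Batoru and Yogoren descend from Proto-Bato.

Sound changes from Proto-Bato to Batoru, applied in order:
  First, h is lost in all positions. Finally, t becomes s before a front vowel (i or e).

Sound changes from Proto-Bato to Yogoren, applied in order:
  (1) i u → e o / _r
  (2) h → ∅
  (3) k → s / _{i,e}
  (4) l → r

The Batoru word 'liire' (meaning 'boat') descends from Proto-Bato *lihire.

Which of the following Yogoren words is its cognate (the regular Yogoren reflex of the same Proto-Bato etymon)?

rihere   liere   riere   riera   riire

riere

Yogoren: *lihire > lihere > liere > riere  (by pre-rhotic lowering, h-loss, unconditioned shift)
Among the options, 'riere' alone shows every Yogoren change applied in order.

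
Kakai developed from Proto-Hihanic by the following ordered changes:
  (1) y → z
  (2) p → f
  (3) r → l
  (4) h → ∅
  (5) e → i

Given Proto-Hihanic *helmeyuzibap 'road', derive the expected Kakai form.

ilmizuzibaf

Kakai: *helmeyuzibap > helmezuzibap > helmezuzibaf > elmezuzibaf > ilmizuzibaf  (by unconditioned shift, unconditioned shift, h-loss, vowel merger)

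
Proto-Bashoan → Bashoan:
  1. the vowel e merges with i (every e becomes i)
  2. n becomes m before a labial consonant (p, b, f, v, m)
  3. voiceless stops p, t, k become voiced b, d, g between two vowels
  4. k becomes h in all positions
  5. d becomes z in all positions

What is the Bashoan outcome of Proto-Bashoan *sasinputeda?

Bashoan: start from *sasinputeda.
  rule 1 (vowel merger): sasinputeda → sasinputida
  rule 2 (nasal place assimilation): sasinputida → sasimputida
  rule 3 (intervocalic voicing): sasimputida → sasimpudida
  rule 4: no change — sasimpudida
  rule 5 (unconditioned shift): sasimpudida → sasimpuziza
  ⇒ Bashoan sasimpuziza

sasimpuziza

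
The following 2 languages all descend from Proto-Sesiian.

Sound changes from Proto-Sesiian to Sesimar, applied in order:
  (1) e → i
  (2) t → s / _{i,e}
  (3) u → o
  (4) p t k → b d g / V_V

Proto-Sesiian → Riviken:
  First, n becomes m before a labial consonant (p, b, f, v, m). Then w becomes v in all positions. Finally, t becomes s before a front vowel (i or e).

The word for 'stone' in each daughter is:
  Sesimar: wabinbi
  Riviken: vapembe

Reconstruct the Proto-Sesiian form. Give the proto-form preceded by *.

Position 7: Sesimar has i, Riviken has e. Riviken preserves e here (none of its changes turn any other segment into e), so the proto-segment is *e.
Position 4: Sesimar has i, Riviken has e. Riviken preserves e here (none of its changes turn any other segment into e), so the proto-segment is *e.
Position 3: Sesimar has b, Riviken has p. Riviken preserves p here (none of its changes turn any other segment into p), so the proto-segment is *p.
Continuing position by position gives *wapenbe; check it forward:
Sesimar: *wapenbe > wapinbi > wabinbi  (by vowel merger, intervocalic voicing)
Riviken: *wapenbe
  wapenbe → wapembe   [nasal place assimilation]
  wapembe → vapembe   [unconditioned shift]
  vapembe (rule 3 does not apply)
  giving Riviken vapembe.
*wapenbe is the unique common source.

*wapenbe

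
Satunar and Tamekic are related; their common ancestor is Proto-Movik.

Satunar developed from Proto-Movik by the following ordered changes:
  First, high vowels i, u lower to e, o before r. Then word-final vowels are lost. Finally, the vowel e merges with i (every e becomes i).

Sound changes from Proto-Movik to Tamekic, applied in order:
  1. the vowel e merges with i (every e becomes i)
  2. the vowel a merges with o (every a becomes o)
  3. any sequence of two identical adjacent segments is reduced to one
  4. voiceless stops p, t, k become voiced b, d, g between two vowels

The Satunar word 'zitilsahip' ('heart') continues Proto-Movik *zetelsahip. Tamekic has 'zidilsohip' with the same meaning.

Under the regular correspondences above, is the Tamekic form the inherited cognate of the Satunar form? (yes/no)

Derive the expected Tamekic reflex of *zetelsahip:
Tamekic: start from *zetelsahip.
  rule 1 (vowel merger): zetelsahip → zitilsahip
  rule 2 (vowel merger): zitilsahip → zitilsohip
  rule 3: no change — zitilsohip
  rule 4 (intervocalic voicing): zitilsohip → zidilsohip
  ⇒ Tamekic zidilsohip
Tamekic 'zidilsohip' matches the regular reflex exactly, so the pair is cognate.

yes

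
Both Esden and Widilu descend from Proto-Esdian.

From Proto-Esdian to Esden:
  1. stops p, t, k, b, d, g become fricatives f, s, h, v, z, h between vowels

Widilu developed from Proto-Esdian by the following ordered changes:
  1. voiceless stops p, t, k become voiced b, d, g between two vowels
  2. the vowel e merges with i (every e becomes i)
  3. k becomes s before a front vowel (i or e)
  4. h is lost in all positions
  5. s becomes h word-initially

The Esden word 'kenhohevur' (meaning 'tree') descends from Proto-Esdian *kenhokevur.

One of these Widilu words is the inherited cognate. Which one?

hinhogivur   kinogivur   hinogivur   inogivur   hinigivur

Widilu: *kenhokevur > kenhogevur > kinhogivur > sinhogivur > sinogivur > hinogivur  (by intervocalic voicing, vowel merger, palatalisation, h-loss, debuccalisation)
Only 'hinogivur' matches the regular Widilu development of *kenhokevur.

hinogivur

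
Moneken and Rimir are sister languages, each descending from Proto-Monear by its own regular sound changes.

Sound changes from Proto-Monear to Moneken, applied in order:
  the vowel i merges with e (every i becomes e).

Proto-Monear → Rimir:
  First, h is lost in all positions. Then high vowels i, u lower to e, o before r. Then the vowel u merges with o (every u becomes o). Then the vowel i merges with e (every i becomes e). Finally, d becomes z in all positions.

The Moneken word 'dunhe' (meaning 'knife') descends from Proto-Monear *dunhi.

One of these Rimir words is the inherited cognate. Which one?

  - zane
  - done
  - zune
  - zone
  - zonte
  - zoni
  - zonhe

Rimir: *dunhi > duni > doni > done > zone  (by h-loss, vowel merger, vowel merger, unconditioned shift)
The other candidates each miss or misapply at least one Rimir change.

zone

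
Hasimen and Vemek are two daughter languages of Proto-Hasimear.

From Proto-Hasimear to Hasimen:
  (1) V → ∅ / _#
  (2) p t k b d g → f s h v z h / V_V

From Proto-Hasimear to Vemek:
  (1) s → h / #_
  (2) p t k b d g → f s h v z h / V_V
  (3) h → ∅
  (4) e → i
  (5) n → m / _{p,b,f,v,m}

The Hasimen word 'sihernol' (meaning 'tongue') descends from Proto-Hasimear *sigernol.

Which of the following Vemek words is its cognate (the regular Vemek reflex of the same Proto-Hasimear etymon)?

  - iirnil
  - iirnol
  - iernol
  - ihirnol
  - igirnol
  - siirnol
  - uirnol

iirnol

Vemek: start from *sigernol.
  rule 1 (debuccalisation): sigernol → higernol
  rule 2 (intervocalic lenition): higernol → hihernol
  rule 3 (h-loss): hihernol → iernol
  rule 4 (vowel merger): iernol → iirnol
  rule 5: no change — iirnol
  ⇒ Vemek iirnol
The other candidates each miss or misapply at least one Vemek change.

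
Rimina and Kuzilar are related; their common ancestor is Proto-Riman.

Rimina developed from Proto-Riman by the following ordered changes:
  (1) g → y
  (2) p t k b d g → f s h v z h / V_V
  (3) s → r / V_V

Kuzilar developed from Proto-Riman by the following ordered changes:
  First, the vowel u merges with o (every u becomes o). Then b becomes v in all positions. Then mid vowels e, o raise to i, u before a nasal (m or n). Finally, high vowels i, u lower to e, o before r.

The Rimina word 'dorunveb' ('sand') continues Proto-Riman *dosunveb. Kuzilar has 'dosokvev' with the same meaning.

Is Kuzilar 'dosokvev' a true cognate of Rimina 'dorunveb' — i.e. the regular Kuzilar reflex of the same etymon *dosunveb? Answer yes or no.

Derive the expected Kuzilar reflex of *dosunveb:
Kuzilar: *dosunveb
  dosunveb → dosonveb   [vowel merger]
  dosonveb → dosonvev   [unconditioned shift]
  dosonvev → dosunvev   [pre-nasal raising]
  dosunvev (rule 4 does not apply)
  giving Kuzilar dosunvev.
The regular Kuzilar reflex would be 'dosunvev', but the attested form is 'dosokvev'. The correspondence is irregular, so they are not cognates (the Kuzilar form has a different source).

no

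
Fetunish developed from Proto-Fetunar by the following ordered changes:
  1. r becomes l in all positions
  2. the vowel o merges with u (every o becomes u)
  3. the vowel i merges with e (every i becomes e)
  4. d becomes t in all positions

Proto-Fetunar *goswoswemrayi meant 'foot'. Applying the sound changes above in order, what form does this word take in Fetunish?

Fetunish: start from *goswoswemrayi.
  rule 1 (unconditioned shift): goswoswemrayi → goswoswemlayi
  rule 2 (vowel merger): goswoswemlayi → guswuswemlayi
  rule 3 (vowel merger): guswuswemlayi → guswuswemlaye
  rule 4: no change — guswuswemlaye
  ⇒ Fetunish guswuswemlaye

guswuswemlaye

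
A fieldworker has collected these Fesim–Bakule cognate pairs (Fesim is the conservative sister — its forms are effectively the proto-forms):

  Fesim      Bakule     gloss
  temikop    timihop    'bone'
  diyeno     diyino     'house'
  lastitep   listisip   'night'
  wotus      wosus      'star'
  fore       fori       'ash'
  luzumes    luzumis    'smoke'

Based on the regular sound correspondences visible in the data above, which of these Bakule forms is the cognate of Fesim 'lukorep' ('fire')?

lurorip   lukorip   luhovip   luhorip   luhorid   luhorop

temikop ~ timihop — Fesim k corresponds to Bakule h between vowels (before a back vowel).
lastitep ~ listisip — Fesim e corresponds to Bakule i after a consonant, before a labial obstruent.
Applying these to Fesim 'lukorep':
  lukorep → luhorep   (k→h between vowels (before a back vowel))
  luhorep → luhorip   (e→i after a consonant, before a labial obstruent)
So the Bakule cognate is 'luhorip'.

luhorip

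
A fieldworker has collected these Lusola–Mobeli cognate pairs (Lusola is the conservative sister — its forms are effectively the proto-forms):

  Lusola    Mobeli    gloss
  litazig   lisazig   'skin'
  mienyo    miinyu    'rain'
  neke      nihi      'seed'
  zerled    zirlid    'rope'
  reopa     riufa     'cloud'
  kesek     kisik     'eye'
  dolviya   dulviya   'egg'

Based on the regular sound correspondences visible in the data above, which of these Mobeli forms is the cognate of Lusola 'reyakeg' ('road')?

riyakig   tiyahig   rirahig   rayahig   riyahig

riyahig

neke ~ nihi, zerled ~ zirlid — Lusola e corresponds to Mobeli i after a consonant, before a consonant other than r, m, n, p, b, f, v.
neke ~ nihi — Lusola k corresponds to Mobeli h between vowels (before a front vowel).
Applying these to Lusola 'reyakeg':
  reyakeg → riyakeg   (e→i after a consonant, before a consonant other than r, m, n, p, b, f, v)
  riyakeg → riyaheg   (k→h between vowels (before a front vowel))
  riyaheg → riyahig   (e→i after a consonant, before a consonant other than r, m, n, p, b, f, v)
So the Mobeli cognate is 'riyahig'.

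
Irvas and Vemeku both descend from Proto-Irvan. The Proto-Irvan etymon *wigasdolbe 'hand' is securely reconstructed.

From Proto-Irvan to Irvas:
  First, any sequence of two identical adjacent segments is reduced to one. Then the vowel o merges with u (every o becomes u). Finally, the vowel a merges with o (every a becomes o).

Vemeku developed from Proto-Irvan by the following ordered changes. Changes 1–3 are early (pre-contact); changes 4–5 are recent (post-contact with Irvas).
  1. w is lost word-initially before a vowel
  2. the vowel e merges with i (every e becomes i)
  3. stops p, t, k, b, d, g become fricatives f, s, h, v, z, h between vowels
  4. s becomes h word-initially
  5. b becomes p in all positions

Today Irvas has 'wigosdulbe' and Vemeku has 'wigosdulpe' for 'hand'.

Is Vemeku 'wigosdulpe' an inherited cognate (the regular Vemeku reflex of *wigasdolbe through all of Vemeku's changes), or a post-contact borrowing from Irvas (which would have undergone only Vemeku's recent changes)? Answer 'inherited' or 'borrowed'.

If inherited, *wigasdolbe would pass through all of Vemeku's changes:
Vemeku: start from *wigasdolbe.
  rule 1 (glide loss): wigasdolbe → igasdolbe
  rule 2 (vowel merger): igasdolbe → igasdolbi
  rule 3 (intervocalic lenition): igasdolbi → ihasdolbi
  rule 4: no change — ihasdolbi
  rule 5 (unconditioned shift): ihasdolbi → ihasdolpi
  ⇒ Vemeku ihasdolpi
If borrowed from Irvas 'wigosdulbe' after the early changes, it would undergo only the recent ones:
  rule 4 (debuccalisation): no change (wigosdulbe)
  rule 5 (unconditioned shift): wigosdulbe → wigosdulpe
  ⇒ as a loan: wigosdulpe
Vemeku 'wigosdulpe' matches the loan outcome 'wigosdulpe', not the inherited 'ihasdolpi' — it skipped the early Vemeku changes, so it was borrowed from Irvas.

borrowed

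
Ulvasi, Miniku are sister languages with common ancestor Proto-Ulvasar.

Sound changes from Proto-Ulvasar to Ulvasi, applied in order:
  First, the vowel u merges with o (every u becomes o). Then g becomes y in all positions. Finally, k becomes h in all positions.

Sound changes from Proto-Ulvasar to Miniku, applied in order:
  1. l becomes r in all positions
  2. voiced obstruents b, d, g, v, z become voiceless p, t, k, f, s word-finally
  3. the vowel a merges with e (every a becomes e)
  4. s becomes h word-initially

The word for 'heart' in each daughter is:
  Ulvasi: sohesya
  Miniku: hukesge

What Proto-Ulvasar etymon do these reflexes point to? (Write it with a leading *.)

*sukesga

Position 2: Ulvasi has o, Miniku has u. Miniku preserves u here (none of its changes turn any other segment into u), so the proto-segment is *u.
Position 3: Ulvasi has h, Miniku has k. Taking the neighbouring segments as reconstructed: Ulvasi h could go back to *k or *h; Miniku k can only go back to *k — the one source consistent with every daughter is *k.
This points to *sukesga. Verify forward in each daughter:
Ulvasi: *sukesga
  sukesga → sokesga   [vowel merger]
  sokesga → sokesya   [unconditioned shift]
  sokesya → sohesya   [unconditioned shift]
  giving Ulvasi sohesya.
Miniku: *sukesga
  sukesga (rule 1 does not apply)
  sukesga (rule 2 does not apply)
  sukesga → sukesge   [vowel merger]
  sukesge → hukesge   [debuccalisation]
  giving Miniku hukesge.
Only *sukesga yields all of Ulvasi sohesya, Miniku hukesge.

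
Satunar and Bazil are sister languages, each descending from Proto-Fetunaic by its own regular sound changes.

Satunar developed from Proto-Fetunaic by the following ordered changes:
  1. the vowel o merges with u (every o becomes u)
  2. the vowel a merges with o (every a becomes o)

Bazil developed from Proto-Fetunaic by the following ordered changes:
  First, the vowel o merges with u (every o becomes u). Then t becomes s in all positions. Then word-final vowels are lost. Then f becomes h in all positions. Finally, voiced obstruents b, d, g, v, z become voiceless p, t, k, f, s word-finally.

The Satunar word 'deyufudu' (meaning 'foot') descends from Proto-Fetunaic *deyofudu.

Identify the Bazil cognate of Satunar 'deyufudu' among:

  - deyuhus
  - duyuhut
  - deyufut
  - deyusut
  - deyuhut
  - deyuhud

Bazil: *deyofudu
  deyofudu → deyufudu   [vowel merger]
  deyufudu (rule 2 does not apply)
  deyufudu → deyufud   [apocope]
  deyufud → deyuhud   [unconditioned shift]
  deyuhud → deyuhut   [final devoicing]
  giving Bazil deyuhut.
The other candidates each miss or misapply at least one Bazil change.

deyuhut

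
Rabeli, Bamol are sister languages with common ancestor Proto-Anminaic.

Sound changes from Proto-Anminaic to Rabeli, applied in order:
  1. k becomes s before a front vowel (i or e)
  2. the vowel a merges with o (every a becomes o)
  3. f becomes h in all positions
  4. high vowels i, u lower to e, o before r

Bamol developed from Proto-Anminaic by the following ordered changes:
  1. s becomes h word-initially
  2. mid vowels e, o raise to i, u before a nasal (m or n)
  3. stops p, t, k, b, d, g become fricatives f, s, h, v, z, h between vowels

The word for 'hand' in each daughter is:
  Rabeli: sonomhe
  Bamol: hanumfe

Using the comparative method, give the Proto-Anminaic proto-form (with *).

Position 4: Rabeli has o, Bamol has u. Taking the neighbouring segments as reconstructed: Rabeli o could go back to *a or *o; Bamol u could go back to *o or *u — the one source consistent with every daughter is *o.
Position 6: Rabeli has h, Bamol has f. Taking the neighbouring segments as reconstructed: Rabeli h could go back to *f or *h; Bamol f can only go back to *f — the one source consistent with every daughter is *f.
Continuing position by position gives *sanomfe; check it forward:
Rabeli: *sanomfe
  sanomfe (rule 1 does not apply)
  sanomfe → sonomfe   [vowel merger]
  sonomfe → sonomhe   [unconditioned shift]
  sonomhe (rule 4 does not apply)
  giving Rabeli sonomhe.
Bamol: *sanomfe
  sanomfe → hanomfe   [debuccalisation]
  hanomfe → hanumfe   [pre-nasal raising]
  hanumfe (rule 3 does not apply)
  giving Bamol hanumfe.
Only *sanomfe yields all of Rabeli sonomhe, Bamol hanumfe.

*sanomfe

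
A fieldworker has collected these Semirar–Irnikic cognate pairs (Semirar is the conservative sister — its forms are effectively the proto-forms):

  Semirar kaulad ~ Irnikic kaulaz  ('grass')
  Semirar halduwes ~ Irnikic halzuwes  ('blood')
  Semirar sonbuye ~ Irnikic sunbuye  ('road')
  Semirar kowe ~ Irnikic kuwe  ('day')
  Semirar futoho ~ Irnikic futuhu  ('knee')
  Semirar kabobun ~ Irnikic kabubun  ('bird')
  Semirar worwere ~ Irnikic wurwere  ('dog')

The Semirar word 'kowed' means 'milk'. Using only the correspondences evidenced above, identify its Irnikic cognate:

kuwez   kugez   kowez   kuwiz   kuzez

kuwez

kowe ~ kuwe, futoho ~ futuhu — Semirar o corresponds to Irnikic u after a consonant, before a consonant other than r, m, n, p, b, f, v.
kaulad ~ kaulaz — Semirar d corresponds to Irnikic z word-finally.
Applying these to Semirar 'kowed':
  kowed → kuwed   (o→u after a consonant, before a consonant other than r, m, n, p, b, f, v)
  kuwed → kuwez   (d→z word-finally)
So the Irnikic cognate is 'kuwez'.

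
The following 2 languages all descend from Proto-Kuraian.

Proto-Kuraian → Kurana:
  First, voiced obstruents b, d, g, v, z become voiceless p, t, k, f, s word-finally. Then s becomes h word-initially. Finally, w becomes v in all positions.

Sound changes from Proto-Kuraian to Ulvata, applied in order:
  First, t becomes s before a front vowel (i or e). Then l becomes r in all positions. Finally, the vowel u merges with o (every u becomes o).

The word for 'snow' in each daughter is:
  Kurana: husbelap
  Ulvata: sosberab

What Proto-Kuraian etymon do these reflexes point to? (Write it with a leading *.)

Position 2: Kurana has u, Ulvata has o. Kurana preserves u here (none of its changes turn any other segment into u), so the proto-segment is *u.
Position 8: Kurana has p, Ulvata has b. Ulvata preserves b here (none of its changes turn any other segment into b), so the proto-segment is *b.
Verify the candidate proto-form against each daughter:
Kurana: *susbelab > susbelap > husbelap  (by final devoicing, debuccalisation)
Ulvata: start from *susbelab.
  rule 1: no change — susbelab
  rule 2 (unconditioned shift): susbelab → susberab
  rule 3 (vowel merger): susberab → sosberab
  ⇒ Ulvata sosberab
Only *susbelab yields all of Kurana husbelap, Ulvata sosberab.

*susbelab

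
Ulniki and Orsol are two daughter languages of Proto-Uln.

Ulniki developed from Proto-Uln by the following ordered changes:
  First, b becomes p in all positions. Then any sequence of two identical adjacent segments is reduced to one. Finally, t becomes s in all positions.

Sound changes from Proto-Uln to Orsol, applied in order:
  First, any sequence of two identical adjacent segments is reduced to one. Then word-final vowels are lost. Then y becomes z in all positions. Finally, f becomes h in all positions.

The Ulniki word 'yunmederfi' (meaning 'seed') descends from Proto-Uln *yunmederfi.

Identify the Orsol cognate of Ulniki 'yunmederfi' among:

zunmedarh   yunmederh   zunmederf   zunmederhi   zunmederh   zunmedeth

Orsol: *yunmederfi > yunmederf > zunmederf > zunmederh  (by apocope, unconditioned shift, unconditioned shift)
The other candidates each miss or misapply at least one Orsol change.

zunmederh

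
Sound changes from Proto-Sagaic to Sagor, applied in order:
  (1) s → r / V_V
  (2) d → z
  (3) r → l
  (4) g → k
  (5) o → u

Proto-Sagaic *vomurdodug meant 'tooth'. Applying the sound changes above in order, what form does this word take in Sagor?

Sagor: *vomurdodug > vomurzozug > vomulzozug > vomulzozuk > vumulzuzuk  (by unconditioned shift, unconditioned shift, unconditioned shift, vowel merger)

vumulzuzuk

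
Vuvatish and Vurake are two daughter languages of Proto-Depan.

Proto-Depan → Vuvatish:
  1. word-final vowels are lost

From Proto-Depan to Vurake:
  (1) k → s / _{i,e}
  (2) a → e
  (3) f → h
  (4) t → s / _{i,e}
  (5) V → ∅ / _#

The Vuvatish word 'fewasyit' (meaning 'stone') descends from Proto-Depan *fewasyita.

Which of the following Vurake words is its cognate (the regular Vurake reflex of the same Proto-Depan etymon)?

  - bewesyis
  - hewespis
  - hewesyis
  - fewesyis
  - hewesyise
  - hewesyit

hewesyis

Vurake: *fewasyita > fewesyite > hewesyite > hewesyise > hewesyis  (by vowel merger, unconditioned shift, palatalisation, apocope)
Only 'hewesyis' matches the regular Vurake development of *fewasyita.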